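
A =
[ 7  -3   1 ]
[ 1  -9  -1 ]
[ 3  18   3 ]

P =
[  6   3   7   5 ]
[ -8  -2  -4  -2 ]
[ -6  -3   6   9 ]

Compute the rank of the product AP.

2

First compute AP:
[[ 60,  24,  67,  50],
 [ 84,  24,  37,  14],
 [-144, -36, -33,   6]]
Now row reduce the product.
R2 ← R2 − (7/5)·R1: [0, -48/5, -284/5, -56]
R3 ← R3 + (12/5)·R1: [0, 108/5, 639/5, 126]
R3 ← R3 + (9/4)·R2: [0, 0, 0, 0]
2 nonzero rows, so rank(AP) = 2.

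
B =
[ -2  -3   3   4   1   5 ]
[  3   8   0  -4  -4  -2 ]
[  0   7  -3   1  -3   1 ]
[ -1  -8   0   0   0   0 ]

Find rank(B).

4

Row reduce to echelon form.
R2 ← R2 + (3/2)·R1: [0, 7/2, 9/2, 2, -5/2, 11/2]
R4 ← R4 − (1/2)·R1: [0, -13/2, -3/2, -2, -1/2, -5/2]
R3 ← R3 − (2)·R2: [0, 0, -12, -3, 2, -10]
R4 ← R4 + (13/7)·R2: [0, 0, 48/7, 12/7, -36/7, 54/7]
R4 ← R4 + (4/7)·R3: [0, 0, 0, 0, -4, 2]
Echelon form has 4 nonzero rows, so rank(B) = 4.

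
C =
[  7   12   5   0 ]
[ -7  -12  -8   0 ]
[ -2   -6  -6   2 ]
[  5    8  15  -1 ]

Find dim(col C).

4

Row reduce to echelon form.
R2 ← R2 + R1: [0, 0, -3, 0]
R3 ← R3 + (2/7)·R1: [0, -18/7, -32/7, 2]
R4 ← R4 − (5/7)·R1: [0, -4/7, 80/7, -1]
Swap R2 ↔ R3
R4 ← R4 − (2/9)·R2: [0, 0, 112/9, -13/9]
R4 ← R4 + (112/27)·R3: [0, 0, 0, -13/9]
Echelon form has 4 nonzero rows, so rank(C) = 4.
The column space has dimension equal to the rank: 4.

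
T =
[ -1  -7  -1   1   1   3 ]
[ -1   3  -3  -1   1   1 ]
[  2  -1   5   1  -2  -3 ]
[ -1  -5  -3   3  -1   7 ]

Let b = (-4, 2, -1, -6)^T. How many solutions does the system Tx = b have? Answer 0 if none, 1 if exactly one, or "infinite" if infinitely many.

Row reduce the augmented matrix [T | b].
R2 ← R2 − R1: [0, 10, -2, -2, 0, -2, 6]
R3 ← R3 + (2)·R1: [0, -15, 3, 3, 0, 3, -9]
R4 ← R4 − R1: [0, 2, -2, 2, -2, 4, -2]
R3 ← R3 + (3/2)·R2: [0, 0, 0, 0, 0, 0, 0]
R4 ← R4 − (1/5)·R2: [0, 0, -8/5, 12/5, -2, 22/5, -16/5]
Swap R3 ↔ R4
The echelon form has 3 nonzero rows, and every pivot lies in the first 6 columns, so rank(T) = rank([T|b]) = 3.
The system is consistent.
rank = 3 < 6 unknowns, so there are infinitely many solutions.

infinite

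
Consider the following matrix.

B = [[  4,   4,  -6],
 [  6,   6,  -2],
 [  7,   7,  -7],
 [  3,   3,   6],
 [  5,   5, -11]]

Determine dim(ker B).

1

Row reduce to echelon form.
R2 ← R2 − (3/2)·R1: [0, 0, 7]
R3 ← R3 − (7/4)·R1: [0, 0, 7/2]
R4 ← R4 − (3/4)·R1: [0, 0, 21/2]
R5 ← R5 − (5/4)·R1: [0, 0, -7/2]
R3 ← R3 − (1/2)·R2: [0, 0, 0]
R4 ← R4 − (3/2)·R2: [0, 0, 0]
R5 ← R5 + (1/2)·R2: [0, 0, 0]
2 nonzero rows, so rank(B) = 2.
B has 3 columns; by rank–nullity, nullity = 3 − 2 = 1.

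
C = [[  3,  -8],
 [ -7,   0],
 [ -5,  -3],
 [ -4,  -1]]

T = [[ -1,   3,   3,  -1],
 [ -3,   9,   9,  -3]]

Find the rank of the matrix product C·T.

1

First compute CT:
[[ 21, -63, -63,  21],
 [  7, -21, -21,   7],
 [ 14, -42, -42,  14],
 [  7, -21, -21,   7]]
Now row reduce the product.
R2 ← R2 − (1/3)·R1: [0, 0, 0, 0]
R3 ← R3 − (2/3)·R1: [0, 0, 0, 0]
R4 ← R4 − (1/3)·R1: [0, 0, 0, 0]
1 nonzero row, so rank(CT) = 1.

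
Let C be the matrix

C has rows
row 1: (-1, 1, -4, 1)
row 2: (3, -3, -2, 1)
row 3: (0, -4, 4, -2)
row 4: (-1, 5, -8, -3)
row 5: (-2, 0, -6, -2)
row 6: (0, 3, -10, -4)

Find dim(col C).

4

Row reduce to echelon form.
R2 ← R2 + (3)·R1: [0, 0, -14, 4]
R4 ← R4 − R1: [0, 4, -4, -4]
R5 ← R5 − (2)·R1: [0, -2, 2, -4]
Swap R2 ↔ R3
R4 ← R4 + R2: [0, 0, 0, -6]
R5 ← R5 − (1/2)·R2: [0, 0, 0, -3]
R6 ← R6 + (3/4)·R2: [0, 0, -7, -11/2]
R6 ← R6 − (1/2)·R3: [0, 0, 0, -15/2]
R5 ← R5 − (1/2)·R4: [0, 0, 0, 0]
R6 ← R6 − (5/4)·R4: [0, 0, 0, 0]
Echelon form has 4 nonzero rows, so rank(C) = 4.
The column space has dimension equal to the rank: 4.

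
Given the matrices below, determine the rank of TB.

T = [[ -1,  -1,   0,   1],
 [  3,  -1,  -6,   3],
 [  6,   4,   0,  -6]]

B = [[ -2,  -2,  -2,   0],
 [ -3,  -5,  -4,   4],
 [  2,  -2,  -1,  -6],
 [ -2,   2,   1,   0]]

3

First compute TB:
[[  3,   9,   7,  -4],
 [-21,  17,   7,  32],
 [-12, -44, -34,  16]]
Now row reduce the product.
R2 ← R2 + (7)·R1: [0, 80, 56, 4]
R3 ← R3 + (4)·R1: [0, -8, -6, 0]
R3 ← R3 + (1/10)·R2: [0, 0, -2/5, 2/5]
3 nonzero rows, so rank(TB) = 3.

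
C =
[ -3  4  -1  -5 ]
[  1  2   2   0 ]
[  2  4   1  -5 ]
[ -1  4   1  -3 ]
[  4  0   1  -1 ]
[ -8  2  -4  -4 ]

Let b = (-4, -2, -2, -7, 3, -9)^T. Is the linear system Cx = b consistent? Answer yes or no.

no

Row reduce the augmented matrix [C | b].
R2 ← R2 + (1/3)·R1: [0, 10/3, 5/3, -5/3, -10/3]
R3 ← R3 + (2/3)·R1: [0, 20/3, 1/3, -25/3, -14/3]
R4 ← R4 − (1/3)·R1: [0, 8/3, 4/3, -4/3, -17/3]
R5 ← R5 + (4/3)·R1: [0, 16/3, -1/3, -23/3, -7/3]
R6 ← R6 − (8/3)·R1: [0, -26/3, -4/3, 28/3, 5/3]
R3 ← R3 − (2)·R2: [0, 0, -3, -5, 2]
R4 ← R4 − (4/5)·R2: [0, 0, 0, 0, -3]
R5 ← R5 − (8/5)·R2: [0, 0, -3, -5, 3]
R6 ← R6 + (13/5)·R2: [0, 0, 3, 5, -7]
R5 ← R5 − R3: [0, 0, 0, 0, 1]
R6 ← R6 + R3: [0, 0, 0, 0, -5]
R5 ← R5 + (1/3)·R4: [0, 0, 0, 0, 0]
R6 ← R6 − (5/3)·R4: [0, 0, 0, 0, 0]
The echelon form has 4 nonzero rows; the last pivot sits in the augmented column, so rank(C) = 3 but rank([C|b]) = 4.
Since the ranks differ, the system is inconsistent.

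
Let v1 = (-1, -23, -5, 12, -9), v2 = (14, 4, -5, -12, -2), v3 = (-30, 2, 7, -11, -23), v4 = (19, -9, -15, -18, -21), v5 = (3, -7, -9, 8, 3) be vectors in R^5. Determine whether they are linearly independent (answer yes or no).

yes

Form the matrix with these vectors as rows and row reduce.
R2 ← R2 + (14)·R1: [0, -318, -75, 156, -128]
R3 ← R3 − (30)·R1: [0, 692, 157, -371, 247]
R4 ← R4 + (19)·R1: [0, -446, -110, 210, -192]
R5 ← R5 + (3)·R1: [0, -76, -24, 44, -24]
R3 ← R3 + (346/159)·R2: [0, 0, -329/53, -1671/53, -5015/159]
R4 ← R4 − (223/159)·R2: [0, 0, -255/53, -466/53, -1984/159]
R5 ← R5 − (38/159)·R2: [0, 0, -322/53, 356/53, 1048/159]
R4 ← R4 − (255/329)·R3: [0, 0, 0, 5147/329, 11813/987]
R5 ← R5 − (46/47)·R3: [0, 0, 0, 1766/47, 5282/141]
R5 ← R5 − (12362/5147)·R4: [0, 0, 0, 0, 44856/5147]
5 nonzero rows, so the 5 vectors span a space of dimension 5.
Since 5 = 5, the vectors are linearly independent.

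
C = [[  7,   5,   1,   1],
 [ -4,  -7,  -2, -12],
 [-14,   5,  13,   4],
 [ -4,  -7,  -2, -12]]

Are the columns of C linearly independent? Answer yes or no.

no

Row reduce C to echelon form.
R2 ← R2 + (4/7)·R1: [0, -29/7, -10/7, -80/7]
R3 ← R3 + (2)·R1: [0, 15, 15, 6]
R4 ← R4 + (4/7)·R1: [0, -29/7, -10/7, -80/7]
R3 ← R3 + (105/29)·R2: [0, 0, 285/29, -1026/29]
R4 ← R4 − R2: [0, 0, 0, 0]
3 pivots among 4 columns.
Only 3 < 4 pivot columns, so the columns are linearly dependent.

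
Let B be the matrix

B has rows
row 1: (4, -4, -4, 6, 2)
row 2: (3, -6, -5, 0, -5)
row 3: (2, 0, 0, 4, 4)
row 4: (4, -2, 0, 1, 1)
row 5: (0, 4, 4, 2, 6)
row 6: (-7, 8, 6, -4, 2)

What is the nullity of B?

2

Row reduce to echelon form.
R2 ← R2 − (3/4)·R1: [0, -3, -2, -9/2, -13/2]
R3 ← R3 − (1/2)·R1: [0, 2, 2, 1, 3]
R4 ← R4 − R1: [0, 2, 4, -5, -1]
R6 ← R6 + (7/4)·R1: [0, 1, -1, 13/2, 11/2]
R3 ← R3 + (2/3)·R2: [0, 0, 2/3, -2, -4/3]
R4 ← R4 + (2/3)·R2: [0, 0, 8/3, -8, -16/3]
R5 ← R5 + (4/3)·R2: [0, 0, 4/3, -4, -8/3]
R6 ← R6 + (1/3)·R2: [0, 0, -5/3, 5, 10/3]
R4 ← R4 − (4)·R3: [0, 0, 0, 0, 0]
R5 ← R5 − (2)·R3: [0, 0, 0, 0, 0]
R6 ← R6 + (5/2)·R3: [0, 0, 0, 0, 0]
3 nonzero rows, so rank(B) = 3.
B has 5 columns; by rank–nullity, nullity = 5 − 3 = 2.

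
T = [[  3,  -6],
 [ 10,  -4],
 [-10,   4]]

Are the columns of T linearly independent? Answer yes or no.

yes

Row reduce T to echelon form.
R2 ← R2 − (10/3)·R1: [0, 16]
R3 ← R3 + (10/3)·R1: [0, -16]
R3 ← R3 + R2: [0, 0]
2 pivots among 2 columns.
Every column is a pivot column, so the columns are linearly independent.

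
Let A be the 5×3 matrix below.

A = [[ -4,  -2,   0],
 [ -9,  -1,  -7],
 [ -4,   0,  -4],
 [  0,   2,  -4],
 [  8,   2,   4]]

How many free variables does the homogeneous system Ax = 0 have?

1

Row reduce to echelon form.
R2 ← R2 − (9/4)·R1: [0, 7/2, -7]
R3 ← R3 − R1: [0, 2, -4]
R5 ← R5 + (2)·R1: [0, -2, 4]
R3 ← R3 − (4/7)·R2: [0, 0, 0]
R4 ← R4 − (4/7)·R2: [0, 0, 0]
R5 ← R5 + (4/7)·R2: [0, 0, 0]
2 nonzero rows, so rank(A) = 2.
A has 3 columns; by rank–nullity, nullity = 3 − 2 = 1.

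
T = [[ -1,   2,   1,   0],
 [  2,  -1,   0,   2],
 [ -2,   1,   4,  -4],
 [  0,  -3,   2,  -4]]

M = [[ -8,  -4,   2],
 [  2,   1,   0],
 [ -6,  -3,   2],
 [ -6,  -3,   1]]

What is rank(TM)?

First compute TM:
[[  6,   3,   0],
 [-30, -15,   6],
 [ 18,   9,   0],
 [  6,   3,   0]]
Now row reduce the product.
R2 ← R2 + (5)·R1: [0, 0, 6]
R3 ← R3 − (3)·R1: [0, 0, 0]
R4 ← R4 − R1: [0, 0, 0]
2 nonzero rows, so rank(TM) = 2.

2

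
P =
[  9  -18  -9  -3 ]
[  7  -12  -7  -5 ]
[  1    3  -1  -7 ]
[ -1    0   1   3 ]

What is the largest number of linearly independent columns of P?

Row reduce to echelon form.
R2 ← R2 − (7/9)·R1: [0, 2, 0, -8/3]
R3 ← R3 − (1/9)·R1: [0, 5, 0, -20/3]
R4 ← R4 + (1/9)·R1: [0, -2, 0, 8/3]
R3 ← R3 − (5/2)·R2: [0, 0, 0, 0]
R4 ← R4 + R2: [0, 0, 0, 0]
Echelon form has 2 nonzero rows, so rank(P) = 2.
The rank gives the maximum number of linearly independent columns: 2.

2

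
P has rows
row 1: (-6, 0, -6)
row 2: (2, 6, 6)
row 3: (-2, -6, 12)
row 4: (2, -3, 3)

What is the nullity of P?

0

Row reduce to echelon form.
R2 ← R2 + (1/3)·R1: [0, 6, 4]
R3 ← R3 − (1/3)·R1: [0, -6, 14]
R4 ← R4 + (1/3)·R1: [0, -3, 1]
R3 ← R3 + R2: [0, 0, 18]
R4 ← R4 + (1/2)·R2: [0, 0, 3]
R4 ← R4 − (1/6)·R3: [0, 0, 0]
3 nonzero rows, so rank(P) = 3.
P has 3 columns; by rank–nullity, nullity = 3 − 3 = 0.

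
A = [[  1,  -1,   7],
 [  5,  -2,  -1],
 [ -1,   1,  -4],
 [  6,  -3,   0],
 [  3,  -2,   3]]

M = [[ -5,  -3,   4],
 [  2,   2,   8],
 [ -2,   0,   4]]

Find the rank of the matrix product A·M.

3

First compute AM:
[[-21,  -5,  24],
 [-27, -19,   0],
 [ 15,   5, -12],
 [-36, -24,   0],
 [-25, -13,   8]]
Now row reduce the product.
R2 ← R2 − (9/7)·R1: [0, -88/7, -216/7]
R3 ← R3 + (5/7)·R1: [0, 10/7, 36/7]
R4 ← R4 − (12/7)·R1: [0, -108/7, -288/7]
R5 ← R5 − (25/21)·R1: [0, -148/21, -144/7]
R3 ← R3 + (5/44)·R2: [0, 0, 18/11]
R4 ← R4 − (27/22)·R2: [0, 0, -36/11]
R5 ← R5 − (37/66)·R2: [0, 0, -36/11]
R4 ← R4 + (2)·R3: [0, 0, 0]
R5 ← R5 + (2)·R3: [0, 0, 0]
3 nonzero rows, so rank(AM) = 3.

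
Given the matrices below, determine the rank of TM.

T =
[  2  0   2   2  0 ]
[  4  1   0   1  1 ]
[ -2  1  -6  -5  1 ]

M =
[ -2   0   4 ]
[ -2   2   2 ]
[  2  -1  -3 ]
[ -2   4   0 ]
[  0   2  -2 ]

First compute TM:
[[ -4,   6,   2],
 [-12,   8,  16],
 [  0, -10,  10]]
Now row reduce the product.
R2 ← R2 − (3)·R1: [0, -10, 10]
R3 ← R3 − R2: [0, 0, 0]
2 nonzero rows, so rank(TM) = 2.

2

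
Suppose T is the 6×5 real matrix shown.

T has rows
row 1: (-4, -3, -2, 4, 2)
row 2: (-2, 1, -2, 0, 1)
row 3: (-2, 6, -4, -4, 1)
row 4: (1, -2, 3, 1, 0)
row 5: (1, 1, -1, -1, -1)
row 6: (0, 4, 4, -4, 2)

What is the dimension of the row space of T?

3

Row reduce to echelon form.
R2 ← R2 − (1/2)·R1: [0, 5/2, -1, -2, 0]
R3 ← R3 − (1/2)·R1: [0, 15/2, -3, -6, 0]
R4 ← R4 + (1/4)·R1: [0, -11/4, 5/2, 2, 1/2]
R5 ← R5 + (1/4)·R1: [0, 1/4, -3/2, 0, -1/2]
R3 ← R3 − (3)·R2: [0, 0, 0, 0, 0]
R4 ← R4 + (11/10)·R2: [0, 0, 7/5, -1/5, 1/2]
R5 ← R5 − (1/10)·R2: [0, 0, -7/5, 1/5, -1/2]
R6 ← R6 − (8/5)·R2: [0, 0, 28/5, -4/5, 2]
Swap R3 ↔ R4
R5 ← R5 + R3: [0, 0, 0, 0, 0]
R6 ← R6 − (4)·R3: [0, 0, 0, 0, 0]
Echelon form has 3 nonzero rows, so rank(T) = 3.
The row space has dimension equal to the rank: 3.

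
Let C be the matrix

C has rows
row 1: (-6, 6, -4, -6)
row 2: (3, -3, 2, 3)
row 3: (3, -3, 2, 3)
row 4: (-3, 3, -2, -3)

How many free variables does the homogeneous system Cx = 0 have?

Row reduce to echelon form.
R2 ← R2 + (1/2)·R1: [0, 0, 0, 0]
R3 ← R3 + (1/2)·R1: [0, 0, 0, 0]
R4 ← R4 − (1/2)·R1: [0, 0, 0, 0]
1 nonzero row, so rank(C) = 1.
C has 4 columns; by rank–nullity, nullity = 4 − 1 = 3.

3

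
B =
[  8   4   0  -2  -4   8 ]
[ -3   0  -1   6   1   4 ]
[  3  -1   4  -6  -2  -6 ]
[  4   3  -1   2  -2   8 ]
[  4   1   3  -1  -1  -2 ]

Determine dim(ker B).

Row reduce to echelon form.
R2 ← R2 + (3/8)·R1: [0, 3/2, -1, 21/4, -1/2, 7]
R3 ← R3 − (3/8)·R1: [0, -5/2, 4, -21/4, -1/2, -9]
R4 ← R4 − (1/2)·R1: [0, 1, -1, 3, 0, 4]
R5 ← R5 − (1/2)·R1: [0, -1, 3, 0, 1, -6]
R3 ← R3 + (5/3)·R2: [0, 0, 7/3, 7/2, -4/3, 8/3]
R4 ← R4 − (2/3)·R2: [0, 0, -1/3, -1/2, 1/3, -2/3]
R5 ← R5 + (2/3)·R2: [0, 0, 7/3, 7/2, 2/3, -4/3]
R4 ← R4 + (1/7)·R3: [0, 0, 0, 0, 1/7, -2/7]
R5 ← R5 − R3: [0, 0, 0, 0, 2, -4]
R5 ← R5 − (14)·R4: [0, 0, 0, 0, 0, 0]
4 nonzero rows, so rank(B) = 4.
B has 6 columns; by rank–nullity, nullity = 6 − 4 = 2.

2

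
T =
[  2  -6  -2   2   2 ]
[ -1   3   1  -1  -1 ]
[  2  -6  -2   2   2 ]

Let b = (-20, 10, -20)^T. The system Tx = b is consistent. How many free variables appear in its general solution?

4

Row reduce the augmented matrix [T | b].
R2 ← R2 + (1/2)·R1: [0, 0, 0, 0, 0, 0]
R3 ← R3 − R1: [0, 0, 0, 0, 0, 0]
The echelon form has 1 nonzero rows, and every pivot lies in the first 5 columns, so rank(T) = rank([T|b]) = 1.
The system is consistent.
Free variables = (unknowns) − (rank) = 5 − 1 = 4.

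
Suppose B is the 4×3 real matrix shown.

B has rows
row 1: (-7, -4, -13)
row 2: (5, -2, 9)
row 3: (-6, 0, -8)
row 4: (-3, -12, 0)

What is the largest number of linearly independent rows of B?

3

Row reduce to echelon form.
R2 ← R2 + (5/7)·R1: [0, -34/7, -2/7]
R3 ← R3 − (6/7)·R1: [0, 24/7, 22/7]
R4 ← R4 − (3/7)·R1: [0, -72/7, 39/7]
R3 ← R3 + (12/17)·R2: [0, 0, 50/17]
R4 ← R4 − (36/17)·R2: [0, 0, 105/17]
R4 ← R4 − (21/10)·R3: [0, 0, 0]
Echelon form has 3 nonzero rows, so rank(B) = 3.
The rank gives the maximum number of linearly independent rows: 3.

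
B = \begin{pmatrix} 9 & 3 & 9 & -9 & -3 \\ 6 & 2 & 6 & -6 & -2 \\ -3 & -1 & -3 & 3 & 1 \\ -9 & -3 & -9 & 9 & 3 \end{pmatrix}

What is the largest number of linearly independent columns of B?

1

Row reduce to echelon form.
R2 ← R2 − (2/3)·R1: [0, 0, 0, 0, 0]
R3 ← R3 + (1/3)·R1: [0, 0, 0, 0, 0]
R4 ← R4 + R1: [0, 0, 0, 0, 0]
Echelon form has 1 nonzero row, so rank(B) = 1.
The rank gives the maximum number of linearly independent columns: 1.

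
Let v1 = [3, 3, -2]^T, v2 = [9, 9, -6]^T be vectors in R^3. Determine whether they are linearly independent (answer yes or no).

no

Form the matrix with these vectors as rows and row reduce.
R2 ← R2 − (3)·R1: [0, 0, 0]
1 nonzero row, so the 2 vectors span a space of dimension 1.
Since 1 < 2, the vectors are linearly dependent.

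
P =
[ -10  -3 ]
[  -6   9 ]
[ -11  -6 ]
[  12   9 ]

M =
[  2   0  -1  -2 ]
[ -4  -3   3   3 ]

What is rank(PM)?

First compute PM:
[[ -8,   9,   1,  11],
 [-48, -27,  33,  39],
 [  2,  18,  -7,   4],
 [-12, -27,  15,   3]]
Now row reduce the product.
R2 ← R2 − (6)·R1: [0, -81, 27, -27]
R3 ← R3 + (1/4)·R1: [0, 81/4, -27/4, 27/4]
R4 ← R4 − (3/2)·R1: [0, -81/2, 27/2, -27/2]
R3 ← R3 + (1/4)·R2: [0, 0, 0, 0]
R4 ← R4 − (1/2)·R2: [0, 0, 0, 0]
2 nonzero rows, so rank(PM) = 2.

2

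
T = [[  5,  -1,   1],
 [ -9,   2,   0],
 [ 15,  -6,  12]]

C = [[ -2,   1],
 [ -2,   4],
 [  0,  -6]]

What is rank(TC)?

2

First compute TC:
[[ -8,  -5],
 [ 14,  -1],
 [-18, -81]]
Now row reduce the product.
R2 ← R2 + (7/4)·R1: [0, -39/4]
R3 ← R3 − (9/4)·R1: [0, -279/4]
R3 ← R3 − (93/13)·R2: [0, 0]
2 nonzero rows, so rank(TC) = 2.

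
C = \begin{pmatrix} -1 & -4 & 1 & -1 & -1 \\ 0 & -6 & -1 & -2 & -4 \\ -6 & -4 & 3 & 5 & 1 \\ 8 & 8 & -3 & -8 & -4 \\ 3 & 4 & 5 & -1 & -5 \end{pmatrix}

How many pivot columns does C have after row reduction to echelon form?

5

Row reduce to echelon form.
R3 ← R3 − (6)·R1: [0, 20, -3, 11, 7]
R4 ← R4 + (8)·R1: [0, -24, 5, -16, -12]
R5 ← R5 + (3)·R1: [0, -8, 8, -4, -8]
R3 ← R3 + (10/3)·R2: [0, 0, -19/3, 13/3, -19/3]
R4 ← R4 − (4)·R2: [0, 0, 9, -8, 4]
R5 ← R5 − (4/3)·R2: [0, 0, 28/3, -4/3, -8/3]
R4 ← R4 + (27/19)·R3: [0, 0, 0, -35/19, -5]
R5 ← R5 + (28/19)·R3: [0, 0, 0, 96/19, -12]
R5 ← R5 + (96/35)·R4: [0, 0, 0, 0, -180/7]
Echelon form has 5 nonzero rows, so rank(C) = 5.
Each nonzero row contributes one pivot column: 5 pivot columns.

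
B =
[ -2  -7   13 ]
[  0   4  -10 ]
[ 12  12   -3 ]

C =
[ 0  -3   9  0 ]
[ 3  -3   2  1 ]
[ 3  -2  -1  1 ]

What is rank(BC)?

First compute BC:
[[ 18,   1, -45,   6],
 [-18,   8,  18,  -6],
 [ 27, -66, 135,   9]]
Now row reduce the product.
R2 ← R2 + R1: [0, 9, -27, 0]
R3 ← R3 − (3/2)·R1: [0, -135/2, 405/2, 0]
R3 ← R3 + (15/2)·R2: [0, 0, 0, 0]
2 nonzero rows, so rank(BC) = 2.

2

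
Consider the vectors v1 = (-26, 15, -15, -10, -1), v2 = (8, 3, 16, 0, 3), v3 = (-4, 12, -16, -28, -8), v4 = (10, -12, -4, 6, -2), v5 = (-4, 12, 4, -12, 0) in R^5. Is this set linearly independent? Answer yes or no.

no

Form the matrix with these vectors as rows and row reduce.
R2 ← R2 + (4/13)·R1: [0, 99/13, 148/13, -40/13, 35/13]
R3 ← R3 − (2/13)·R1: [0, 126/13, -178/13, -344/13, -102/13]
R4 ← R4 + (5/13)·R1: [0, -81/13, -127/13, 28/13, -31/13]
R5 ← R5 − (2/13)·R1: [0, 126/13, 82/13, -136/13, 2/13]
R3 ← R3 − (14/11)·R2: [0, 0, -310/11, -248/11, -124/11]
R4 ← R4 + (9/11)·R2: [0, 0, -5/11, -4/11, -2/11]
R5 ← R5 − (14/11)·R2: [0, 0, -90/11, -72/11, -36/11]
R4 ← R4 − (1/62)·R3: [0, 0, 0, 0, 0]
R5 ← R5 − (9/31)·R3: [0, 0, 0, 0, 0]
3 nonzero rows, so the 5 vectors span a space of dimension 3.
Since 3 < 5, the vectors are linearly dependent.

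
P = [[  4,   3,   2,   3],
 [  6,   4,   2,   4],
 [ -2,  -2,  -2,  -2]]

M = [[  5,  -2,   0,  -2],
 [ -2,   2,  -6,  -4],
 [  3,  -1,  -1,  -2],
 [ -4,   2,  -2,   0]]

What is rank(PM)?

2

First compute PM:
[[  8,   2, -26, -24],
 [ 12,   2, -34, -32],
 [ -4,  -2,  18,  16]]
Now row reduce the product.
R2 ← R2 − (3/2)·R1: [0, -1, 5, 4]
R3 ← R3 + (1/2)·R1: [0, -1, 5, 4]
R3 ← R3 − R2: [0, 0, 0, 0]
2 nonzero rows, so rank(PM) = 2.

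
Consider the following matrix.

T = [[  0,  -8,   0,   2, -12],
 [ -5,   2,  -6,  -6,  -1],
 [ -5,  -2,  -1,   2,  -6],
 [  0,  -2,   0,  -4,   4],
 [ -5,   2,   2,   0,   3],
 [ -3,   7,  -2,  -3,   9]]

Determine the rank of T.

5

Row reduce to echelon form.
Swap R1 ↔ R2
R3 ← R3 − R1: [0, -4, 5, 8, -5]
R5 ← R5 − R1: [0, 0, 8, 6, 4]
R6 ← R6 − (3/5)·R1: [0, 29/5, 8/5, 3/5, 48/5]
R3 ← R3 − (1/2)·R2: [0, 0, 5, 7, 1]
R4 ← R4 − (1/4)·R2: [0, 0, 0, -9/2, 7]
R6 ← R6 + (29/40)·R2: [0, 0, 8/5, 41/20, 9/10]
R5 ← R5 − (8/5)·R3: [0, 0, 0, -26/5, 12/5]
R6 ← R6 − (8/25)·R3: [0, 0, 0, -19/100, 29/50]
R5 ← R5 − (52/45)·R4: [0, 0, 0, 0, -256/45]
R6 ← R6 − (19/450)·R4: [0, 0, 0, 0, 64/225]
R6 ← R6 + (1/20)·R5: [0, 0, 0, 0, 0]
Echelon form has 5 nonzero rows, so rank(T) = 5.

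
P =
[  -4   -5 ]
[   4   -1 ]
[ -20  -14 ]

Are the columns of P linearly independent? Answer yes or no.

Row reduce P to echelon form.
R2 ← R2 + R1: [0, -6]
R3 ← R3 − (5)·R1: [0, 11]
R3 ← R3 + (11/6)·R2: [0, 0]
2 pivots among 2 columns.
Every column is a pivot column, so the columns are linearly independent.

yes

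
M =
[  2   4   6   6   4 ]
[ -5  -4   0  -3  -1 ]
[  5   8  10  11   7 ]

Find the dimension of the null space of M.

3

Row reduce to echelon form.
R2 ← R2 + (5/2)·R1: [0, 6, 15, 12, 9]
R3 ← R3 − (5/2)·R1: [0, -2, -5, -4, -3]
R3 ← R3 + (1/3)·R2: [0, 0, 0, 0, 0]
2 nonzero rows, so rank(M) = 2.
M has 5 columns; by rank–nullity, nullity = 5 − 2 = 3.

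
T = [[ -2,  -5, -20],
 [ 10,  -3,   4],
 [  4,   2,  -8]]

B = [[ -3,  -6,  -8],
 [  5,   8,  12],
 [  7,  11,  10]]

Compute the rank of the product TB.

3

First compute TB:
[[-159, -248, -244],
 [-17, -40, -76],
 [-58, -96, -88]]
Now row reduce the product.
R2 ← R2 − (17/159)·R1: [0, -2144/159, -7936/159]
R3 ← R3 − (58/159)·R1: [0, -880/159, 160/159]
R3 ← R3 − (55/134)·R2: [0, 0, 1440/67]
3 nonzero rows, so rank(TB) = 3.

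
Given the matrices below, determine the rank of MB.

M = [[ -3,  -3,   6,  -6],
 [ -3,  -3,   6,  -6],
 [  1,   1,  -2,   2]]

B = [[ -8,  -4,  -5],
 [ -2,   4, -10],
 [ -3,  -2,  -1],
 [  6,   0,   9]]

First compute MB:
[[-24, -12, -15],
 [-24, -12, -15],
 [  8,   4,   5]]
Now row reduce the product.
R2 ← R2 − R1: [0, 0, 0]
R3 ← R3 + (1/3)·R1: [0, 0, 0]
1 nonzero row, so rank(MB) = 1.

1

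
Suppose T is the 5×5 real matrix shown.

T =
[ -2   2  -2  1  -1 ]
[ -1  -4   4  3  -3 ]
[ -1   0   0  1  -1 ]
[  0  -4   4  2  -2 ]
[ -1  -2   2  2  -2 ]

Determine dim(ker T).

3

Row reduce to echelon form.
R2 ← R2 − (1/2)·R1: [0, -5, 5, 5/2, -5/2]
R3 ← R3 − (1/2)·R1: [0, -1, 1, 1/2, -1/2]
R5 ← R5 − (1/2)·R1: [0, -3, 3, 3/2, -3/2]
R3 ← R3 − (1/5)·R2: [0, 0, 0, 0, 0]
R4 ← R4 − (4/5)·R2: [0, 0, 0, 0, 0]
R5 ← R5 − (3/5)·R2: [0, 0, 0, 0, 0]
2 nonzero rows, so rank(T) = 2.
T has 5 columns; by rank–nullity, nullity = 5 − 2 = 3.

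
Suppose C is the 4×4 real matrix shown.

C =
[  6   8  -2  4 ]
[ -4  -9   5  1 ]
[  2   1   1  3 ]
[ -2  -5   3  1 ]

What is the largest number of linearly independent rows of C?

2

Row reduce to echelon form.
R2 ← R2 + (2/3)·R1: [0, -11/3, 11/3, 11/3]
R3 ← R3 − (1/3)·R1: [0, -5/3, 5/3, 5/3]
R4 ← R4 + (1/3)·R1: [0, -7/3, 7/3, 7/3]
R3 ← R3 − (5/11)·R2: [0, 0, 0, 0]
R4 ← R4 − (7/11)·R2: [0, 0, 0, 0]
Echelon form has 2 nonzero rows, so rank(C) = 2.
The rank gives the maximum number of linearly independent rows: 2.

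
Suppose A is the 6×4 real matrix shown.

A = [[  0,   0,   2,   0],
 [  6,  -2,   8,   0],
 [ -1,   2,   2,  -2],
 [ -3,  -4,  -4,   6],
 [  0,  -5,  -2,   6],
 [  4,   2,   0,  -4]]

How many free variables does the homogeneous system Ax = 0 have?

Row reduce to echelon form.
Swap R1 ↔ R2
R3 ← R3 + (1/6)·R1: [0, 5/3, 10/3, -2]
R4 ← R4 + (1/2)·R1: [0, -5, 0, 6]
R6 ← R6 − (2/3)·R1: [0, 10/3, -16/3, -4]
Swap R2 ↔ R3
R4 ← R4 + (3)·R2: [0, 0, 10, 0]
R5 ← R5 + (3)·R2: [0, 0, 8, 0]
R6 ← R6 − (2)·R2: [0, 0, -12, 0]
R4 ← R4 − (5)·R3: [0, 0, 0, 0]
R5 ← R5 − (4)·R3: [0, 0, 0, 0]
R6 ← R6 + (6)·R3: [0, 0, 0, 0]
3 nonzero rows, so rank(A) = 3.
A has 4 columns; by rank–nullity, nullity = 4 − 3 = 1.

1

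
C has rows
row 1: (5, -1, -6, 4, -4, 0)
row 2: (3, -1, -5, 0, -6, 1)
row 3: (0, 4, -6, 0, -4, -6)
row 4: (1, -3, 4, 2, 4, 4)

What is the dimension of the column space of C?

Row reduce to echelon form.
R2 ← R2 − (3/5)·R1: [0, -2/5, -7/5, -12/5, -18/5, 1]
R4 ← R4 − (1/5)·R1: [0, -14/5, 26/5, 6/5, 24/5, 4]
R3 ← R3 + (10)·R2: [0, 0, -20, -24, -40, 4]
R4 ← R4 − (7)·R2: [0, 0, 15, 18, 30, -3]
R4 ← R4 + (3/4)·R3: [0, 0, 0, 0, 0, 0]
Echelon form has 3 nonzero rows, so rank(C) = 3.
The column space has dimension equal to the rank: 3.

3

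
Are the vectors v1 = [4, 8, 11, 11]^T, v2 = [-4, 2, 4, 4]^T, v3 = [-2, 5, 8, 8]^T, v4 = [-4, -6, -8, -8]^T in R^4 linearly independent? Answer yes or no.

Form the matrix with these vectors as rows and row reduce.
R2 ← R2 + R1: [0, 10, 15, 15]
R3 ← R3 + (1/2)·R1: [0, 9, 27/2, 27/2]
R4 ← R4 + R1: [0, 2, 3, 3]
R3 ← R3 − (9/10)·R2: [0, 0, 0, 0]
R4 ← R4 − (1/5)·R2: [0, 0, 0, 0]
2 nonzero rows, so the 4 vectors span a space of dimension 2.
Since 2 < 4, the vectors are linearly dependent.

no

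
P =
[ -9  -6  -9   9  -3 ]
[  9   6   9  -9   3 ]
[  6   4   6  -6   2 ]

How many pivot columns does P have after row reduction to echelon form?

Row reduce to echelon form.
R2 ← R2 + R1: [0, 0, 0, 0, 0]
R3 ← R3 + (2/3)·R1: [0, 0, 0, 0, 0]
Echelon form has 1 nonzero row, so rank(P) = 1.
Each nonzero row contributes one pivot column: 1 pivot columns.

1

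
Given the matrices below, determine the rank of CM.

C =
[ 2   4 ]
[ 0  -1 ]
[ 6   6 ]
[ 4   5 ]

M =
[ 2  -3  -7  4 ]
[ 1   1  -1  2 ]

First compute CM:
[[  8,  -2, -18,  16],
 [ -1,  -1,   1,  -2],
 [ 18, -12, -48,  36],
 [ 13,  -7, -33,  26]]
Now row reduce the product.
R2 ← R2 + (1/8)·R1: [0, -5/4, -5/4, 0]
R3 ← R3 − (9/4)·R1: [0, -15/2, -15/2, 0]
R4 ← R4 − (13/8)·R1: [0, -15/4, -15/4, 0]
R3 ← R3 − (6)·R2: [0, 0, 0, 0]
R4 ← R4 − (3)·R2: [0, 0, 0, 0]
2 nonzero rows, so rank(CM) = 2.

2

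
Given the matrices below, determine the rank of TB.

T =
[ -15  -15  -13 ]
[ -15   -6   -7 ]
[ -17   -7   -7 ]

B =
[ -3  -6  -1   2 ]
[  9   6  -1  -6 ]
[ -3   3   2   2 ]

First compute TB:
[[-51, -39,   4,  34],
 [ 12,  33,   7,  -8],
 [  9,  39,  10,  -6]]
Now row reduce the product.
R2 ← R2 + (4/17)·R1: [0, 405/17, 135/17, 0]
R3 ← R3 + (3/17)·R1: [0, 546/17, 182/17, 0]
R3 ← R3 − (182/135)·R2: [0, 0, 0, 0]
2 nonzero rows, so rank(TB) = 2.

2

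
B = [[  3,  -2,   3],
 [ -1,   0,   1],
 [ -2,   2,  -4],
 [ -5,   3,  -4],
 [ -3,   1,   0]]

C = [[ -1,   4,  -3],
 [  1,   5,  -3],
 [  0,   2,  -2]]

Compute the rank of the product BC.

2

First compute BC:
[[ -5,   8,  -9],
 [  1,  -2,   1],
 [  4,  -6,   8],
 [  8, -13,  14],
 [  4,  -7,   6]]
Now row reduce the product.
R2 ← R2 + (1/5)·R1: [0, -2/5, -4/5]
R3 ← R3 + (4/5)·R1: [0, 2/5, 4/5]
R4 ← R4 + (8/5)·R1: [0, -1/5, -2/5]
R5 ← R5 + (4/5)·R1: [0, -3/5, -6/5]
R3 ← R3 + R2: [0, 0, 0]
R4 ← R4 − (1/2)·R2: [0, 0, 0]
R5 ← R5 − (3/2)·R2: [0, 0, 0]
2 nonzero rows, so rank(BC) = 2.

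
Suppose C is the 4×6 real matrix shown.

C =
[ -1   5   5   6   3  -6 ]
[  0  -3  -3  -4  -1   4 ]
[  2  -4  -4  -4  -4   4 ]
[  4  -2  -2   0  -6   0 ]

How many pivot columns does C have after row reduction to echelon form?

Row reduce to echelon form.
R3 ← R3 + (2)·R1: [0, 6, 6, 8, 2, -8]
R4 ← R4 + (4)·R1: [0, 18, 18, 24, 6, -24]
R3 ← R3 + (2)·R2: [0, 0, 0, 0, 0, 0]
R4 ← R4 + (6)·R2: [0, 0, 0, 0, 0, 0]
Echelon form has 2 nonzero rows, so rank(C) = 2.
Each nonzero row contributes one pivot column: 2 pivot columns.

2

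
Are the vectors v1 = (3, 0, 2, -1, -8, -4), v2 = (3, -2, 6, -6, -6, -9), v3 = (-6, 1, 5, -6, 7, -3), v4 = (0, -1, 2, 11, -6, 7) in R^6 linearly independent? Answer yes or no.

Form the matrix with these vectors as rows and row reduce.
R2 ← R2 − R1: [0, -2, 4, -5, 2, -5]
R3 ← R3 + (2)·R1: [0, 1, 9, -8, -9, -11]
R3 ← R3 + (1/2)·R2: [0, 0, 11, -21/2, -8, -27/2]
R4 ← R4 − (1/2)·R2: [0, 0, 0, 27/2, -7, 19/2]
4 nonzero rows, so the 4 vectors span a space of dimension 4.
Since 4 = 4, the vectors are linearly independent.

yes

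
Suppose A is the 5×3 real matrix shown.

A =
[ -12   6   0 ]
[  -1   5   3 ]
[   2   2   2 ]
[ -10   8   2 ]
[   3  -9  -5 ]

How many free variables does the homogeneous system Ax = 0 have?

Row reduce to echelon form.
R2 ← R2 − (1/12)·R1: [0, 9/2, 3]
R3 ← R3 + (1/6)·R1: [0, 3, 2]
R4 ← R4 − (5/6)·R1: [0, 3, 2]
R5 ← R5 + (1/4)·R1: [0, -15/2, -5]
R3 ← R3 − (2/3)·R2: [0, 0, 0]
R4 ← R4 − (2/3)·R2: [0, 0, 0]
R5 ← R5 + (5/3)·R2: [0, 0, 0]
2 nonzero rows, so rank(A) = 2.
A has 3 columns; by rank–nullity, nullity = 3 − 2 = 1.

1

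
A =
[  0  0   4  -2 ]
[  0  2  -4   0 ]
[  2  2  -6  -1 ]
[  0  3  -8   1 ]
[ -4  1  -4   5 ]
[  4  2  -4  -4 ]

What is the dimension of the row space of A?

Row reduce to echelon form.
Swap R1 ↔ R3
R5 ← R5 + (2)·R1: [0, 5, -16, 3]
R6 ← R6 − (2)·R1: [0, -2, 8, -2]
R4 ← R4 − (3/2)·R2: [0, 0, -2, 1]
R5 ← R5 − (5/2)·R2: [0, 0, -6, 3]
R6 ← R6 + R2: [0, 0, 4, -2]
R4 ← R4 + (1/2)·R3: [0, 0, 0, 0]
R5 ← R5 + (3/2)·R3: [0, 0, 0, 0]
R6 ← R6 − R3: [0, 0, 0, 0]
Echelon form has 3 nonzero rows, so rank(A) = 3.
The row space has dimension equal to the rank: 3.

3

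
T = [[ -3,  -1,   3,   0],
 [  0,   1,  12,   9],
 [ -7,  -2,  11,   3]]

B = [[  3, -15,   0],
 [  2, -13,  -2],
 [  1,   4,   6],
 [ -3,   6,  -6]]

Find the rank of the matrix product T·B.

2

First compute TB:
[[ -8,  70,  20],
 [-13,  89,  16],
 [-23, 193,  52]]
Now row reduce the product.
R2 ← R2 − (13/8)·R1: [0, -99/4, -33/2]
R3 ← R3 − (23/8)·R1: [0, -33/4, -11/2]
R3 ← R3 − (1/3)·R2: [0, 0, 0]
2 nonzero rows, so rank(TB) = 2.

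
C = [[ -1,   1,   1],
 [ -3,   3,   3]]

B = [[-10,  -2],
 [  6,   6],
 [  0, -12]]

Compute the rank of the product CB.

First compute CB:
[[ 16,  -4],
 [ 48, -12]]
Now row reduce the product.
R2 ← R2 − (3)·R1: [0, 0]
1 nonzero row, so rank(CB) = 1.

1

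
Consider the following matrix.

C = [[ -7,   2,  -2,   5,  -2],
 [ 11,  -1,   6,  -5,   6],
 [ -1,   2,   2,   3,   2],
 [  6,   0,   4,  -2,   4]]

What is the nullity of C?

Row reduce to echelon form.
R2 ← R2 + (11/7)·R1: [0, 15/7, 20/7, 20/7, 20/7]
R3 ← R3 − (1/7)·R1: [0, 12/7, 16/7, 16/7, 16/7]
R4 ← R4 + (6/7)·R1: [0, 12/7, 16/7, 16/7, 16/7]
R3 ← R3 − (4/5)·R2: [0, 0, 0, 0, 0]
R4 ← R4 − (4/5)·R2: [0, 0, 0, 0, 0]
2 nonzero rows, so rank(C) = 2.
C has 5 columns; by rank–nullity, nullity = 5 − 2 = 3.

3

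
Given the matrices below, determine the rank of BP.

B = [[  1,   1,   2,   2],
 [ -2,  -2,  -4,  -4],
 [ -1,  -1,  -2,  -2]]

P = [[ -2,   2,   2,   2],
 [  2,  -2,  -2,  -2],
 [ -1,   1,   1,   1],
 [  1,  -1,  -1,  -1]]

0

First compute BP:
[[  0,   0,   0,   0],
 [  0,   0,   0,   0],
 [  0,   0,   0,   0]]
Now row reduce the product.
0 nonzero rows, so rank(BP) = 0.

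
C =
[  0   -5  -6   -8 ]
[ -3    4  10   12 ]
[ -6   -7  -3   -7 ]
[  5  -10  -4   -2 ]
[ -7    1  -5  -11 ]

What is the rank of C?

Row reduce to echelon form.
Swap R1 ↔ R2
R3 ← R3 − (2)·R1: [0, -15, -23, -31]
R4 ← R4 + (5/3)·R1: [0, -10/3, 38/3, 18]
R5 ← R5 − (7/3)·R1: [0, -25/3, -85/3, -39]
R3 ← R3 − (3)·R2: [0, 0, -5, -7]
R4 ← R4 − (2/3)·R2: [0, 0, 50/3, 70/3]
R5 ← R5 − (5/3)·R2: [0, 0, -55/3, -77/3]
R4 ← R4 + (10/3)·R3: [0, 0, 0, 0]
R5 ← R5 − (11/3)·R3: [0, 0, 0, 0]
Echelon form has 3 nonzero rows, so rank(C) = 3.

3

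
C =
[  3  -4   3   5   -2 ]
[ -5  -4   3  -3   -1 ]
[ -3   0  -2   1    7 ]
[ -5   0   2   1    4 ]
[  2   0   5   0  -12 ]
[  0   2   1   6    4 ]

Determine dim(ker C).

Row reduce to echelon form.
R2 ← R2 + (5/3)·R1: [0, -32/3, 8, 16/3, -13/3]
R3 ← R3 + R1: [0, -4, 1, 6, 5]
R4 ← R4 + (5/3)·R1: [0, -20/3, 7, 28/3, 2/3]
R5 ← R5 − (2/3)·R1: [0, 8/3, 3, -10/3, -32/3]
R3 ← R3 − (3/8)·R2: [0, 0, -2, 4, 53/8]
R4 ← R4 − (5/8)·R2: [0, 0, 2, 6, 27/8]
R5 ← R5 + (1/4)·R2: [0, 0, 5, -2, -47/4]
R6 ← R6 + (3/16)·R2: [0, 0, 5/2, 7, 51/16]
R4 ← R4 + R3: [0, 0, 0, 10, 10]
R5 ← R5 + (5/2)·R3: [0, 0, 0, 8, 77/16]
R6 ← R6 + (5/4)·R3: [0, 0, 0, 12, 367/32]
R5 ← R5 − (4/5)·R4: [0, 0, 0, 0, -51/16]
R6 ← R6 − (6/5)·R4: [0, 0, 0, 0, -17/32]
R6 ← R6 − (1/6)·R5: [0, 0, 0, 0, 0]
5 nonzero rows, so rank(C) = 5.
C has 5 columns; by rank–nullity, nullity = 5 − 5 = 0.

0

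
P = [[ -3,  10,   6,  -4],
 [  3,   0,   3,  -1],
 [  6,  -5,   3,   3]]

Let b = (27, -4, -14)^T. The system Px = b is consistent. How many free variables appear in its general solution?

1

Row reduce the augmented matrix [P | b].
R2 ← R2 + R1: [0, 10, 9, -5, 23]
R3 ← R3 + (2)·R1: [0, 15, 15, -5, 40]
R3 ← R3 − (3/2)·R2: [0, 0, 3/2, 5/2, 11/2]
The echelon form has 3 nonzero rows, and every pivot lies in the first 4 columns, so rank(P) = rank([P|b]) = 3.
The system is consistent.
Free variables = (unknowns) − (rank) = 4 − 3 = 1.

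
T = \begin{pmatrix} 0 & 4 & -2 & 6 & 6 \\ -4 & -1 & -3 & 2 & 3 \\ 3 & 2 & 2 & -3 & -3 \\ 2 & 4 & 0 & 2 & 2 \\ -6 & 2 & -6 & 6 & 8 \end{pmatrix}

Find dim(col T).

3

Row reduce to echelon form.
Swap R1 ↔ R2
R3 ← R3 + (3/4)·R1: [0, 5/4, -1/4, -3/2, -3/4]
R4 ← R4 + (1/2)·R1: [0, 7/2, -3/2, 3, 7/2]
R5 ← R5 − (3/2)·R1: [0, 7/2, -3/2, 3, 7/2]
R3 ← R3 − (5/16)·R2: [0, 0, 3/8, -27/8, -21/8]
R4 ← R4 − (7/8)·R2: [0, 0, 1/4, -9/4, -7/4]
R5 ← R5 − (7/8)·R2: [0, 0, 1/4, -9/4, -7/4]
R4 ← R4 − (2/3)·R3: [0, 0, 0, 0, 0]
R5 ← R5 − (2/3)·R3: [0, 0, 0, 0, 0]
Echelon form has 3 nonzero rows, so rank(T) = 3.
The column space has dimension equal to the rank: 3.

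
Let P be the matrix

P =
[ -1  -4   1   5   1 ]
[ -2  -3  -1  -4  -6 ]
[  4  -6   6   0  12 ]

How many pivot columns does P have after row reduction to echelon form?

Row reduce to echelon form.
R2 ← R2 − (2)·R1: [0, 5, -3, -14, -8]
R3 ← R3 + (4)·R1: [0, -22, 10, 20, 16]
R3 ← R3 + (22/5)·R2: [0, 0, -16/5, -208/5, -96/5]
Echelon form has 3 nonzero rows, so rank(P) = 3.
Each nonzero row contributes one pivot column: 3 pivot columns.

3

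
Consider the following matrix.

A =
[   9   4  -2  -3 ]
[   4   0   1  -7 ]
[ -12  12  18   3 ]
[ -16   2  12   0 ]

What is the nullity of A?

Row reduce to echelon form.
R2 ← R2 − (4/9)·R1: [0, -16/9, 17/9, -17/3]
R3 ← R3 + (4/3)·R1: [0, 52/3, 46/3, -1]
R4 ← R4 + (16/9)·R1: [0, 82/9, 76/9, -16/3]
R3 ← R3 + (39/4)·R2: [0, 0, 135/4, -225/4]
R4 ← R4 + (41/8)·R2: [0, 0, 145/8, -275/8]
R4 ← R4 − (29/54)·R3: [0, 0, 0, -25/6]
4 nonzero rows, so rank(A) = 4.
A has 4 columns; by rank–nullity, nullity = 4 − 4 = 0.

0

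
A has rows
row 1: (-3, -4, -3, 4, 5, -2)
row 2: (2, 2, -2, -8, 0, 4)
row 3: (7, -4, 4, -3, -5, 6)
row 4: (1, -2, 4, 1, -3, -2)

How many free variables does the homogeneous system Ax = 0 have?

2

Row reduce to echelon form.
R2 ← R2 + (2/3)·R1: [0, -2/3, -4, -16/3, 10/3, 8/3]
R3 ← R3 + (7/3)·R1: [0, -40/3, -3, 19/3, 20/3, 4/3]
R4 ← R4 + (1/3)·R1: [0, -10/3, 3, 7/3, -4/3, -8/3]
R3 ← R3 − (20)·R2: [0, 0, 77, 113, -60, -52]
R4 ← R4 − (5)·R2: [0, 0, 23, 29, -18, -16]
R4 ← R4 − (23/77)·R3: [0, 0, 0, -366/77, -6/77, -36/77]
4 nonzero rows, so rank(A) = 4.
A has 6 columns; by rank–nullity, nullity = 6 − 4 = 2.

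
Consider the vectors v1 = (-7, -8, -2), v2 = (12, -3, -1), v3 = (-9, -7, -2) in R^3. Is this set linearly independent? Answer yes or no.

yes

Form the matrix with these vectors as rows and row reduce.
R2 ← R2 + (12/7)·R1: [0, -117/7, -31/7]
R3 ← R3 − (9/7)·R1: [0, 23/7, 4/7]
R3 ← R3 + (23/117)·R2: [0, 0, -35/117]
3 nonzero rows, so the 3 vectors span a space of dimension 3.
Since 3 = 3, the vectors are linearly independent.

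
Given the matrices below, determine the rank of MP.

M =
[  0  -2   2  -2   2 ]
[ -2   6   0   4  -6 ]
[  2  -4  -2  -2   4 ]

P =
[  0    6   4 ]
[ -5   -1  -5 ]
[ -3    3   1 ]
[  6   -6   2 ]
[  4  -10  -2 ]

2

First compute MP:
[[  0,   0,   4],
 [-30,  18, -18],
 [ 30, -18,  14]]
Now row reduce the product.
Swap R1 ↔ R2
R3 ← R3 + R1: [0, 0, -4]
R3 ← R3 + R2: [0, 0, 0]
2 nonzero rows, so rank(MP) = 2.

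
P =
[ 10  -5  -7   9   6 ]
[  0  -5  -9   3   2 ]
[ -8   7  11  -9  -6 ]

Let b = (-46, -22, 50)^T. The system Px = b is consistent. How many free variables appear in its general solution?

Row reduce the augmented matrix [P | b].
R3 ← R3 + (4/5)·R1: [0, 3, 27/5, -9/5, -6/5, 66/5]
R3 ← R3 + (3/5)·R2: [0, 0, 0, 0, 0, 0]
The echelon form has 2 nonzero rows, and every pivot lies in the first 5 columns, so rank(P) = rank([P|b]) = 2.
The system is consistent.
Free variables = (unknowns) − (rank) = 5 − 2 = 3.

3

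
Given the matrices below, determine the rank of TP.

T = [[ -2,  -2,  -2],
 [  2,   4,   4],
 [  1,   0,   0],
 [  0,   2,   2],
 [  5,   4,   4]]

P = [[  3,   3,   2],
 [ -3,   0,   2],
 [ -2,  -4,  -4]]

First compute TP:
[[  4,   2,   0],
 [-14, -10,  -4],
 [  3,   3,   2],
 [-10,  -8,  -4],
 [ -5,  -1,   2]]
Now row reduce the product.
R2 ← R2 + (7/2)·R1: [0, -3, -4]
R3 ← R3 − (3/4)·R1: [0, 3/2, 2]
R4 ← R4 + (5/2)·R1: [0, -3, -4]
R5 ← R5 + (5/4)·R1: [0, 3/2, 2]
R3 ← R3 + (1/2)·R2: [0, 0, 0]
R4 ← R4 − R2: [0, 0, 0]
R5 ← R5 + (1/2)·R2: [0, 0, 0]
2 nonzero rows, so rank(TP) = 2.

2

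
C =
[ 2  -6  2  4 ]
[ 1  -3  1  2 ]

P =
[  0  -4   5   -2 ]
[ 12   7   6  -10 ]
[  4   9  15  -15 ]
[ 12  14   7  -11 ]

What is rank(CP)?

1

First compute CP:
[[-16,  24,  32, -18],
 [ -8,  12,  16,  -9]]
Now row reduce the product.
R2 ← R2 − (1/2)·R1: [0, 0, 0, 0]
1 nonzero row, so rank(CP) = 1.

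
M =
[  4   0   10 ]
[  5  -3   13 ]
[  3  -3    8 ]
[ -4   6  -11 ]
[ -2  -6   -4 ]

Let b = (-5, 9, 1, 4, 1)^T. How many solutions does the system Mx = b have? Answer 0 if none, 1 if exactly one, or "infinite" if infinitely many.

0

Row reduce the augmented matrix [M | b].
R2 ← R2 − (5/4)·R1: [0, -3, 1/2, 61/4]
R3 ← R3 − (3/4)·R1: [0, -3, 1/2, 19/4]
R4 ← R4 + R1: [0, 6, -1, -1]
R5 ← R5 + (1/2)·R1: [0, -6, 1, -3/2]
R3 ← R3 − R2: [0, 0, 0, -21/2]
R4 ← R4 + (2)·R2: [0, 0, 0, 59/2]
R5 ← R5 − (2)·R2: [0, 0, 0, -32]
R4 ← R4 + (59/21)·R3: [0, 0, 0, 0]
R5 ← R5 − (64/21)·R3: [0, 0, 0, 0]
The echelon form has 3 nonzero rows; the last pivot sits in the augmented column, so rank(M) = 2 but rank([M|b]) = 3.
Since the ranks differ, the system is inconsistent.
It has no solutions.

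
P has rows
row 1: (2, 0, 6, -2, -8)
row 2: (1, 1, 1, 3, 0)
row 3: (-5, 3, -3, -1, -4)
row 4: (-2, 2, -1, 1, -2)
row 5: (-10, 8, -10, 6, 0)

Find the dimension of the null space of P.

2

Row reduce to echelon form.
R2 ← R2 − (1/2)·R1: [0, 1, -2, 4, 4]
R3 ← R3 + (5/2)·R1: [0, 3, 12, -6, -24]
R4 ← R4 + R1: [0, 2, 5, -1, -10]
R5 ← R5 + (5)·R1: [0, 8, 20, -4, -40]
R3 ← R3 − (3)·R2: [0, 0, 18, -18, -36]
R4 ← R4 − (2)·R2: [0, 0, 9, -9, -18]
R5 ← R5 − (8)·R2: [0, 0, 36, -36, -72]
R4 ← R4 − (1/2)·R3: [0, 0, 0, 0, 0]
R5 ← R5 − (2)·R3: [0, 0, 0, 0, 0]
3 nonzero rows, so rank(P) = 3.
P has 5 columns; by rank–nullity, nullity = 5 − 3 = 2.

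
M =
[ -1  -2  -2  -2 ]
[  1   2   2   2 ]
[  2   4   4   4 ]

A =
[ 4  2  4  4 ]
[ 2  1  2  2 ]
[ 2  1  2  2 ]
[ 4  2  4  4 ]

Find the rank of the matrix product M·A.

1

First compute MA:
[[-20, -10, -20, -20],
 [ 20,  10,  20,  20],
 [ 40,  20,  40,  40]]
Now row reduce the product.
R2 ← R2 + R1: [0, 0, 0, 0]
R3 ← R3 + (2)·R1: [0, 0, 0, 0]
1 nonzero row, so rank(MA) = 1.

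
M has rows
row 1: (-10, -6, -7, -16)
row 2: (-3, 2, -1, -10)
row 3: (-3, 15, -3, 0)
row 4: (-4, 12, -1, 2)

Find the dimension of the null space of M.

0

Row reduce to echelon form.
R2 ← R2 − (3/10)·R1: [0, 19/5, 11/10, -26/5]
R3 ← R3 − (3/10)·R1: [0, 84/5, -9/10, 24/5]
R4 ← R4 − (2/5)·R1: [0, 72/5, 9/5, 42/5]
R3 ← R3 − (84/19)·R2: [0, 0, -219/38, 528/19]
R4 ← R4 − (72/19)·R2: [0, 0, -45/19, 534/19]
R4 ← R4 − (30/73)·R3: [0, 0, 0, 1218/73]
4 nonzero rows, so rank(M) = 4.
M has 4 columns; by rank–nullity, nullity = 4 − 4 = 0.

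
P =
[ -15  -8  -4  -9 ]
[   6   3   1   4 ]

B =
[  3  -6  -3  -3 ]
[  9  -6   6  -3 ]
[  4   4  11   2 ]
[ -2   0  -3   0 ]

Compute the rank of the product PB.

2

First compute PB:
[[-115, 122, -20,  61],
 [ 41, -50,  -1, -25]]
Now row reduce the product.
R2 ← R2 + (41/115)·R1: [0, -748/115, -187/23, -374/115]
2 nonzero rows, so rank(PB) = 2.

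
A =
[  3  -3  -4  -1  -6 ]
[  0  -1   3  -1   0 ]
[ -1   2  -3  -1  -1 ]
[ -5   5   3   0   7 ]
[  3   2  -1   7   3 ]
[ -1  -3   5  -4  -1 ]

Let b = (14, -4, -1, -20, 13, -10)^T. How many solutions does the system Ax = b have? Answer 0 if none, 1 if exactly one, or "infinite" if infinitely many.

Row reduce the augmented matrix [A | b].
R3 ← R3 + (1/3)·R1: [0, 1, -13/3, -4/3, -3, 11/3]
R4 ← R4 + (5/3)·R1: [0, 0, -11/3, -5/3, -3, 10/3]
R5 ← R5 − R1: [0, 5, 3, 8, 9, -1]
R6 ← R6 + (1/3)·R1: [0, -4, 11/3, -13/3, -3, -16/3]
R3 ← R3 + R2: [0, 0, -4/3, -7/3, -3, -1/3]
R5 ← R5 + (5)·R2: [0, 0, 18, 3, 9, -21]
R6 ← R6 − (4)·R2: [0, 0, -25/3, -1/3, -3, 32/3]
R4 ← R4 − (11/4)·R3: [0, 0, 0, 19/4, 21/4, 17/4]
R5 ← R5 + (27/2)·R3: [0, 0, 0, -57/2, -63/2, -51/2]
R6 ← R6 − (25/4)·R3: [0, 0, 0, 57/4, 63/4, 51/4]
R5 ← R5 + (6)·R4: [0, 0, 0, 0, 0, 0]
R6 ← R6 − (3)·R4: [0, 0, 0, 0, 0, 0]
The echelon form has 4 nonzero rows, and every pivot lies in the first 5 columns, so rank(A) = rank([A|b]) = 4.
The system is consistent.
rank = 4 < 5 unknowns, so there are infinitely many solutions.

infinite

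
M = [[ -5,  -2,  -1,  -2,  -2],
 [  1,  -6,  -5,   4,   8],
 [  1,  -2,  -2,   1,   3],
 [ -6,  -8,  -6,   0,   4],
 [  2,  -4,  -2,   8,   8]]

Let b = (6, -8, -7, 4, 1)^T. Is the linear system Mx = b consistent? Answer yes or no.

Row reduce the augmented matrix [M | b].
R2 ← R2 + (1/5)·R1: [0, -32/5, -26/5, 18/5, 38/5, -34/5]
R3 ← R3 + (1/5)·R1: [0, -12/5, -11/5, 3/5, 13/5, -29/5]
R4 ← R4 − (6/5)·R1: [0, -28/5, -24/5, 12/5, 32/5, -16/5]
R5 ← R5 + (2/5)·R1: [0, -24/5, -12/5, 36/5, 36/5, 17/5]
R3 ← R3 − (3/8)·R2: [0, 0, -1/4, -3/4, -1/4, -13/4]
R4 ← R4 − (7/8)·R2: [0, 0, -1/4, -3/4, -1/4, 11/4]
R5 ← R5 − (3/4)·R2: [0, 0, 3/2, 9/2, 3/2, 17/2]
R4 ← R4 − R3: [0, 0, 0, 0, 0, 6]
R5 ← R5 + (6)·R3: [0, 0, 0, 0, 0, -11]
R5 ← R5 + (11/6)·R4: [0, 0, 0, 0, 0, 0]
The echelon form has 4 nonzero rows; the last pivot sits in the augmented column, so rank(M) = 3 but rank([M|b]) = 4.
Since the ranks differ, the system is inconsistent.

no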